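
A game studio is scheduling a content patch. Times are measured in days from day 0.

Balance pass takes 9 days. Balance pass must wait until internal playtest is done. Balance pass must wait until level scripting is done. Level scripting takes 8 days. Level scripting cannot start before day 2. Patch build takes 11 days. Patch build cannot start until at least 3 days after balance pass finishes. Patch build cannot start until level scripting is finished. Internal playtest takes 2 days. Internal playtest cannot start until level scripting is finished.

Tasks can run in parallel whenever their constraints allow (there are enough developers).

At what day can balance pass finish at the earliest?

Level scripting cannot begin until its own release at day 2. It runs from day 2 to 2 + 8 = day 10.
Internal playtest waits on level scripting (finishes day 10), so it starts at day 10 and finishes at 10 + 2 = day 12.
Balance pass needs all of internal playtest (finishes day 12); level scripting (finishes day 10). That puts its earliest start at day 12; it finishes at 12 + 9 = day 21.

21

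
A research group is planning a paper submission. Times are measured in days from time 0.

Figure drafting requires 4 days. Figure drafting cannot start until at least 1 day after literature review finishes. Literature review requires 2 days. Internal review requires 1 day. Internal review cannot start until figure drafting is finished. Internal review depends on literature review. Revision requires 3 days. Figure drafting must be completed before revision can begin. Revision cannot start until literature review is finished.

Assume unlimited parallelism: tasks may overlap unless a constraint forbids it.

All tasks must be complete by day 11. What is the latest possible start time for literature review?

1

Nothing follows internal review; the deadline of day 11 is its only limit. It must start by 11 − 1 = day 10.
Revision has no dependents, so it just needs to finish by day 11. Starting by 11 − 3 = day 8 achieves that.
For figure drafting: internal review (must start by day 10); revision (must start by day 8). The most restrictive is day 8; with a 4-day duration, figure drafting must start by day 4.
Literature review feeds figure drafting (must start by day 4, minus 1-day gap → day 3); internal review (must start by day 10); revision (must start by day 8). Taking the minimum, literature review must finish by day 3 and start by 3 − 2 = day 1.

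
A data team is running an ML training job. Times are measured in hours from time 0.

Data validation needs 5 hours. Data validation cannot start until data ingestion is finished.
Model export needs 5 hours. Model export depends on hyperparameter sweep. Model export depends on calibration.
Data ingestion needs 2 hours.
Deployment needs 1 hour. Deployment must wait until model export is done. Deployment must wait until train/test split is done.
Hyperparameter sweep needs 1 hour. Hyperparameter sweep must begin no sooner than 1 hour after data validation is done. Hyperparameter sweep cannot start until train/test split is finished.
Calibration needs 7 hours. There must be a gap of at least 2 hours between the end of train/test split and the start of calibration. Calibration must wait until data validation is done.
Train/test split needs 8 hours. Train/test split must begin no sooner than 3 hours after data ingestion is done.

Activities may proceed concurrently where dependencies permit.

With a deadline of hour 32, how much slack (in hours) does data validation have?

Data ingestion has no prerequisites, so it starts at hour 0 and finishes at hour 2.
Data validation waits on data ingestion (finishes hour 2), so it starts at hour 2 and finishes at 2 + 5 = hour 7.

Working backward from the deadline:
Nothing follows deployment; the deadline of hour 32 is its only limit. It must start by 32 − 1 = hour 31.
Model export must finish before deployment (must start by hour 31). With a 5-hour duration, model export must start by 31 − 5 = hour 26.
Since model export (must start by hour 26) depends on it, hyperparameter sweep must finish by hour 26. Backing off its 1-hour duration gives a latest start of hour 25.
Calibration must finish before model export (must start by hour 26). With a 7-hour duration, calibration must start by 26 − 7 = hour 19.
For data validation: hyperparameter sweep (must start by hour 25, minus 1-hour gap → hour 24); calibration (must start by hour 19). The most restrictive is hour 19; with a 5-hour duration, data validation must start by hour 14.
So data validation can start as early as hour 2 and as late as hour 14, giving 14 − 2 = 12 hours of slack.

12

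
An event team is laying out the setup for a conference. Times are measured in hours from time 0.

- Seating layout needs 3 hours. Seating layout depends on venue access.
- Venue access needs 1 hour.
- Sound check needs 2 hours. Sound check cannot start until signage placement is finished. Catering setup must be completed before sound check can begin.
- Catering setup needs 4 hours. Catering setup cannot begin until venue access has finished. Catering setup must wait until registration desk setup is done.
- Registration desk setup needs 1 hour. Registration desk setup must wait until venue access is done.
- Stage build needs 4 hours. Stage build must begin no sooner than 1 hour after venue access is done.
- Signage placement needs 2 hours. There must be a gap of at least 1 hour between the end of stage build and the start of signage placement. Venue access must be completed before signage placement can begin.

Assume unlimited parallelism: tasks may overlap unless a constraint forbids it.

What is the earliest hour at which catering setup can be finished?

6

Venue access has no prerequisites, so it starts at hour 0 and finishes at hour 1.
Registration desk setup waits on venue access (finishes hour 1), so it starts at hour 1 and finishes at 1 + 1 = hour 2.
For catering setup: venue access (finishes hour 1); registration desk setup (finishes hour 2). Taking the maximum gives a start of hour 2, and it finishes at 2 + 4 = hour 6.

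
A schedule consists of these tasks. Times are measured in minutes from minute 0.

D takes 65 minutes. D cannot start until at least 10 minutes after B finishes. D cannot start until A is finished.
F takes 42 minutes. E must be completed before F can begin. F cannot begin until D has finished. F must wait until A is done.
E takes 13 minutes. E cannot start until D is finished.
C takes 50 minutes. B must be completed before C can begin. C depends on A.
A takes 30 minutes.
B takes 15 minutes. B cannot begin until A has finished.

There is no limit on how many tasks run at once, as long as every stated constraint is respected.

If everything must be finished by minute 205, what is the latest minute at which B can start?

60

C must finish by minute 205; it takes 50 minutes, so it must start by 205 − 50 = minute 155.
To finish by minute 205, F (duration 42) must start no later than minute 163.
Since F (must start by minute 163) depends on it, E must finish by minute 163. Backing off its 13-minute duration gives a latest start of minute 150.
D feeds E (must start by minute 150); F (must start by minute 163). Taking the minimum, D must finish by minute 150 and start by 150 − 65 = minute 85.
B feeds C (must start by minute 155); D (must start by minute 85, minus 10-minute gap → minute 75). Taking the minimum, B must finish by minute 75 and start by 75 − 15 = minute 60.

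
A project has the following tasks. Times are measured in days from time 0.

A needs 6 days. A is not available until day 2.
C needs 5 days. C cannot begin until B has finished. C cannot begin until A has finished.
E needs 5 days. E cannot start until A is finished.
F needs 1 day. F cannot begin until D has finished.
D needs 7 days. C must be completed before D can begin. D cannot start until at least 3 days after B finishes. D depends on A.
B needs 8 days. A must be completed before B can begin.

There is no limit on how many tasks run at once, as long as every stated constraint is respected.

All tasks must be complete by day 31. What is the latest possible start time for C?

18

To finish by day 31, F (duration 1) must start no later than day 30.
D has to be done before F (must start by day 30). That means finishing by day 30, i.e. starting by 30 − 7 = day 23.
Since D (must start by day 23) depends on it, C must finish by day 23. Backing off its 5-day duration gives a latest start of day 18.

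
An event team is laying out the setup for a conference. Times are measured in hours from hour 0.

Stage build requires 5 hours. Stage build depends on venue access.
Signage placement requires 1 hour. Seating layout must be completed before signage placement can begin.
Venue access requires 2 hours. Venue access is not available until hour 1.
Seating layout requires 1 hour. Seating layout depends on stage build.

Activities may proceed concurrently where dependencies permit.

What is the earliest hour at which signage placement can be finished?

10

Venue access cannot begin until its own release at hour 1. It runs from hour 1 to 1 + 2 = hour 3.
Stage build waits on venue access (finishes hour 3), so it starts at hour 3 and finishes at 3 + 5 = hour 8.
Seating layout cannot begin until stage build (finishes hour 8). It runs from hour 8 to 8 + 1 = hour 9.
Signage placement cannot begin until seating layout (finishes hour 9). It runs from hour 9 to 9 + 1 = hour 10.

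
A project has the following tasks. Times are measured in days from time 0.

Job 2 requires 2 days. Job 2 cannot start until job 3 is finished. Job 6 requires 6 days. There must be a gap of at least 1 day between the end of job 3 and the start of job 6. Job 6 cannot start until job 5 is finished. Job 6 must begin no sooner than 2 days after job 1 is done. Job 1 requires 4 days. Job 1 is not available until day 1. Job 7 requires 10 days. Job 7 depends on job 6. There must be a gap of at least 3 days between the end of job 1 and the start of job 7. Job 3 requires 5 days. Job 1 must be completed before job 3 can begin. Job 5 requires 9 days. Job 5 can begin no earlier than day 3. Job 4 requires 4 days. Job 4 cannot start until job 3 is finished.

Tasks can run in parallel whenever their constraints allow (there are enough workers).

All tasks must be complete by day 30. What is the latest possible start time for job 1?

Job 2 has no dependents, so it just needs to finish by day 30. Starting by 30 − 2 = day 28 achieves that.
Job 4 must finish by day 30; it takes 4 days, so it must start by 30 − 4 = day 26.
Nothing follows job 7; the deadline of day 30 is its only limit. It must start by 30 − 10 = day 20.
Job 6 feeds into job 7 (must start by day 20); so job 6 must finish by day 20 and therefore start by day 14.
Job 3 has several dependents: job 2 (must start by day 28); job 4 (must start by day 26); job 6 (must start by day 14, minus 1-day gap → day 13). The earliest of those limits is day 13, so job 3 must start by 13 − 5 = day 8.
Job 1 has several dependents: job 3 (must start by day 8); job 6 (must start by day 14, minus 2-day gap → day 12); job 7 (must start by day 20, minus 3-day gap → day 17). The earliest of those limits is day 8, so job 1 must start by 8 − 4 = day 4.

4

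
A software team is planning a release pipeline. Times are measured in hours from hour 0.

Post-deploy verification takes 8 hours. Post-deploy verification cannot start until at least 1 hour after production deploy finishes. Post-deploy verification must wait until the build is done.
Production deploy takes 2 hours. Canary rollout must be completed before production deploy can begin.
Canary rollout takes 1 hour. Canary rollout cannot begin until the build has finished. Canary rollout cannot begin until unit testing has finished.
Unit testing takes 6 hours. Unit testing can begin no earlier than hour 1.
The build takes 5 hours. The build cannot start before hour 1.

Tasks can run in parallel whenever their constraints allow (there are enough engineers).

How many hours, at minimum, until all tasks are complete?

19

Unit testing waits on its own release at hour 1, so it starts at hour 1 and finishes at 1 + 6 = hour 7.
The build waits on its own release at hour 1, so it starts at hour 1 and finishes at 1 + 5 = hour 6.
Canary rollout cannot start until the build (finishes hour 6); unit testing (finishes hour 7). The controlling bound is hour 7, so canary rollout finishes at 7 + 1 = hour 8.
Production deploy waits on canary rollout (finishes hour 8), so it starts at hour 8 and finishes at 8 + 2 = hour 10.
Post-deploy verification has to wait for production deploy (finishes hour 10, plus 1-hour gap → hour 11); the build (finishes hour 6). The latest of these is hour 11, so post-deploy verification runs hour 11 to 11 + 8 = hour 19.
All tasks are finished once the last one completes. Finish times: The build at 6, Unit testing at 7, Canary rollout at 8, Production deploy at 10, Post-deploy verification at 19. The latest is hour 19.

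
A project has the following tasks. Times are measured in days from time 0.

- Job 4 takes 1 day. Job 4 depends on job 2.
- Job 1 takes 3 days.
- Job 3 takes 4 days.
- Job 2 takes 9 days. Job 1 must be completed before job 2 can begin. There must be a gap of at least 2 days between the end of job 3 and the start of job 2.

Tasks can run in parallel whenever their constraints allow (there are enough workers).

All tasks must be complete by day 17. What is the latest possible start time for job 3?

1

Job 4 must finish by day 17; it takes 1 day, so it must start by 17 − 1 = day 16.
Job 2 must finish before job 4 (must start by day 16). With a 9-day duration, job 2 must start by 16 − 9 = day 7.
Job 3 must finish before job 2 (must start by day 7, minus 2-day gap → day 5). With a 4-day duration, job 3 must start by 5 − 4 = day 1.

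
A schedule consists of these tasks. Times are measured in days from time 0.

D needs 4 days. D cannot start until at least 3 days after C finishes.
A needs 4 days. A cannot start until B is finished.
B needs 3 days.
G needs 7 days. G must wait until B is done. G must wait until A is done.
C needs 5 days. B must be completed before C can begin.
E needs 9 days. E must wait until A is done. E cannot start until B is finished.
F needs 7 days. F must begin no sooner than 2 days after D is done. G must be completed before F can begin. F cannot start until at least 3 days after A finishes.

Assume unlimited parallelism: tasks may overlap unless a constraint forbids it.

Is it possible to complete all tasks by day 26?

B has no prerequisites, so it starts at day 0 and finishes at day 3.
After B (finishes day 3), C can start at day 3 and finishes at day 8.
After C (finishes day 8, plus 3-day gap → day 11), D can start at day 11 and finishes at day 15.
After B (finishes day 3), A can start at day 3 and finishes at day 7.
For G: B (finishes day 3); A (finishes day 7). Taking the maximum gives a start of day 7, and it finishes at 7 + 7 = day 14.
F needs all of D (finishes day 15, plus 2-day gap → day 17); G (finishes day 14); A (finishes day 7, plus 3-day gap → day 10). That puts its earliest start at day 17; it finishes at 17 + 7 = day 24.
For E: A (finishes day 7); B (finishes day 3). Taking the maximum gives a start of day 7, and it finishes at 7 + 9 = day 16.
Every task is finished by day 24, which is no later than the deadline of 26, so the schedule is feasible.

Yes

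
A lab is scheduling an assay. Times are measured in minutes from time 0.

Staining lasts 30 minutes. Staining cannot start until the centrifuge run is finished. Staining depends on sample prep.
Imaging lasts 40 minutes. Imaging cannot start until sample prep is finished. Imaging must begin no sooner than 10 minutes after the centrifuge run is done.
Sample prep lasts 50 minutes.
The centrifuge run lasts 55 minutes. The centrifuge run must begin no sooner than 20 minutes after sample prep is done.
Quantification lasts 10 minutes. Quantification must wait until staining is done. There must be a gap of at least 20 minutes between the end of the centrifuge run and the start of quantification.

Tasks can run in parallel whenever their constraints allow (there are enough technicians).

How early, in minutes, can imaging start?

135

Sample prep has no prerequisites, so it starts at minute 0 and finishes at minute 50.
The centrifuge run cannot begin until sample prep (finishes minute 50, plus 20-minute gap → minute 70). It runs from minute 70 to 70 + 55 = minute 125.
Imaging waits on sample prep (finishes minute 50); the centrifuge run (finishes minute 125, plus 10-minute gap → minute 135). The latest of these is minute 135, which is the earliest imaging can start.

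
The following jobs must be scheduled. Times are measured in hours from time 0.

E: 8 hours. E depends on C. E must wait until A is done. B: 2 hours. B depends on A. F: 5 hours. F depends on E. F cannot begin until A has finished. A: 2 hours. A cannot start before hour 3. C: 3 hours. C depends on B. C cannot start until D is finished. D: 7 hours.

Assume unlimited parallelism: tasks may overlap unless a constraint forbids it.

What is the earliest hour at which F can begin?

18

Nothing blocks D, so it runs from hour 0 to hour 7.
A cannot begin until its own release at hour 3. It runs from hour 3 to 3 + 2 = hour 5.
B cannot begin until A (finishes hour 5). It runs from hour 5 to 5 + 2 = hour 7.
For C: B (finishes hour 7); D (finishes hour 7). Taking the maximum gives a start of hour 7, and it finishes at 7 + 3 = hour 10.
For E: C (finishes hour 10); A (finishes hour 5). Taking the maximum gives a start of hour 10, and it finishes at 10 + 8 = hour 18.
F waits on E (finishes hour 18); A (finishes hour 5). The latest of these is hour 18, which is the earliest F can start.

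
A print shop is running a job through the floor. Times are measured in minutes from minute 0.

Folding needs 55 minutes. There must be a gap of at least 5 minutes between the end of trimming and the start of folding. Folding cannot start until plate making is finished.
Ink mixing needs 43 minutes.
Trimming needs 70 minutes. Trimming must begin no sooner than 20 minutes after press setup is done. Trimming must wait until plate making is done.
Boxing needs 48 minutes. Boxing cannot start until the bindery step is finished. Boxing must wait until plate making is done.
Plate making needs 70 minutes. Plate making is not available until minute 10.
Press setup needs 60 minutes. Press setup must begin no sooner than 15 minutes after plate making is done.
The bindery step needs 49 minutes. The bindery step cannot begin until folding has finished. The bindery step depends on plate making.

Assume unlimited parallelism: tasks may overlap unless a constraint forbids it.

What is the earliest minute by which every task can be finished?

402

Ink mixing can start immediately at minute 0; it finishes at minute 43.
Plate making waits on its own release at minute 10, so it starts at minute 10 and finishes at 10 + 70 = minute 80.
Press setup waits on plate making (finishes minute 80, plus 15-minute gap → minute 95), so it starts at minute 95 and finishes at 95 + 60 = minute 155.
For trimming: press setup (finishes minute 155, plus 20-minute gap → minute 175); plate making (finishes minute 80). Taking the maximum gives a start of minute 175, and it finishes at 175 + 70 = minute 245.
Folding has to wait for trimming (finishes minute 245, plus 5-minute gap → minute 250); plate making (finishes minute 80). The latest of these is minute 250, so folding runs minute 250 to 250 + 55 = minute 305.
The bindery step needs all of folding (finishes minute 305); plate making (finishes minute 80). That puts its earliest start at minute 305; it finishes at 305 + 49 = minute 354.
Boxing needs all of the bindery step (finishes minute 354); plate making (finishes minute 80). That puts its earliest start at minute 354; it finishes at 354 + 48 = minute 402.
All tasks are finished once the last one completes. Finish times: Plate making at 80, Ink mixing at 43, Press setup at 155, Trimming at 245, Folding at 305, The bindery step at 354, Boxing at 402. The latest is minute 402.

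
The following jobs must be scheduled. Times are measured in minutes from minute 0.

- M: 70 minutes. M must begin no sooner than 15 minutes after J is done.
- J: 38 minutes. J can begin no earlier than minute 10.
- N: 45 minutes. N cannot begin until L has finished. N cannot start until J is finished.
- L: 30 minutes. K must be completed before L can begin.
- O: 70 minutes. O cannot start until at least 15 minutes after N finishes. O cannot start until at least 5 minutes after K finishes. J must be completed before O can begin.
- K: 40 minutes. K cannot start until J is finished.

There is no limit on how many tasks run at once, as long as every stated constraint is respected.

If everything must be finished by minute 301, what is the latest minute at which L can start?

141

O has no dependents, so it just needs to finish by minute 301. Starting by 301 − 70 = minute 231 achieves that.
N has to be done before O (must start by minute 231, minus 15-minute gap → minute 216). That means finishing by minute 216, i.e. starting by 216 − 45 = minute 171.
Since N (must start by minute 171) depends on it, L must finish by minute 171. Backing off its 30-minute duration gives a latest start of minute 141.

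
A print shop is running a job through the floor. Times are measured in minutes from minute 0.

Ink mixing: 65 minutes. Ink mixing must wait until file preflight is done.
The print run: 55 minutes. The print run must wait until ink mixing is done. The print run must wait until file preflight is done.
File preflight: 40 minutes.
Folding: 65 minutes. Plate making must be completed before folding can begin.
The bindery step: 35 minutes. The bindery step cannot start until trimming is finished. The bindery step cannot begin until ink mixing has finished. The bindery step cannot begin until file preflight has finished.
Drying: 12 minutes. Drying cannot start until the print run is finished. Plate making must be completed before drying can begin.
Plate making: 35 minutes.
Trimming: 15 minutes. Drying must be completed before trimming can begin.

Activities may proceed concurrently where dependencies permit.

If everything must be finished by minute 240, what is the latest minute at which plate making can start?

The bindery step must finish by minute 240; it takes 35 minutes, so it must start by 240 − 35 = minute 205.
Since the bindery step (must start by minute 205) depends on it, trimming must finish by minute 205. Backing off its 15-minute duration gives a latest start of minute 190.
Since trimming (must start by minute 190) depends on it, drying must finish by minute 190. Backing off its 12-minute duration gives a latest start of minute 178.
Nothing follows folding; the deadline of minute 240 is its only limit. It must start by 240 − 65 = minute 175.
Plate making has several dependents: drying (must start by minute 178); folding (must start by minute 175). The earliest of those limits is minute 175, so plate making must start by 175 − 35 = minute 140.

140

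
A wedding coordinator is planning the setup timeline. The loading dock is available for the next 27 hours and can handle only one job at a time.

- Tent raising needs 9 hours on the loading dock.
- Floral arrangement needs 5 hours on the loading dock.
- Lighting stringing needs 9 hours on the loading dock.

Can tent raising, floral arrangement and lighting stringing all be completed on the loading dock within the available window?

Running back to back, the jobs need 9 + 5 + 9 = 23 hours on the loading dock.
Since 23 ≤ 27, they fit within the window.

Yes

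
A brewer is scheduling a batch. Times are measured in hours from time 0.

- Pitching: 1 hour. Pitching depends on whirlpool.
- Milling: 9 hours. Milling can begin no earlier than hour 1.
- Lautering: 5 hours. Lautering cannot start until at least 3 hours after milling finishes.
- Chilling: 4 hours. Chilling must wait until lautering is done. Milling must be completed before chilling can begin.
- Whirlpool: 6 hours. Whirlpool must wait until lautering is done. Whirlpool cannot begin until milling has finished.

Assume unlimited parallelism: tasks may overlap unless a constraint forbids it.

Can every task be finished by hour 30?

After its own release at hour 1, milling can start at hour 1 and finishes at hour 10.
Lautering cannot begin until milling (finishes hour 10, plus 3-hour gap → hour 13). It runs from hour 13 to 13 + 5 = hour 18.
Chilling cannot start until lautering (finishes hour 18); milling (finishes hour 10). The controlling bound is hour 18, so chilling finishes at 18 + 4 = hour 22.
For whirlpool: lautering (finishes hour 18); milling (finishes hour 10). Taking the maximum gives a start of hour 18, and it finishes at 18 + 6 = hour 24.
Pitching waits on whirlpool (finishes hour 24), so it starts at hour 24 and finishes at 24 + 1 = hour 25.
Every task is finished by hour 25, which is no later than the deadline of 30, so the schedule is feasible.

Yes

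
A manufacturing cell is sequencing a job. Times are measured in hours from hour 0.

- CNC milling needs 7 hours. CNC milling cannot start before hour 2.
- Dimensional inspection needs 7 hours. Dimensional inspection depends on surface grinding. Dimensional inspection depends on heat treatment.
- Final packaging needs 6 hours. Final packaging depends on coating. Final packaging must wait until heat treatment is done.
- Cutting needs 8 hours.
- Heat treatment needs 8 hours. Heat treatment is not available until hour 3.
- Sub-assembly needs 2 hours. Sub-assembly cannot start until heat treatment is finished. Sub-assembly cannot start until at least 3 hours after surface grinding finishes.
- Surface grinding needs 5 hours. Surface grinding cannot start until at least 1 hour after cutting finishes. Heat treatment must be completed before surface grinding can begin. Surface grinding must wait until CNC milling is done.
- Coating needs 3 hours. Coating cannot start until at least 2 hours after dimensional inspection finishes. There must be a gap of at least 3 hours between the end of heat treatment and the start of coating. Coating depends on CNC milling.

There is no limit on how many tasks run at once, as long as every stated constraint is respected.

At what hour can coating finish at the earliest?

Heat treatment waits on its own release at hour 3, so it starts at hour 3 and finishes at 3 + 8 = hour 11.
CNC milling waits on its own release at hour 2, so it starts at hour 2 and finishes at 2 + 7 = hour 9.
Cutting has no prerequisites, so it starts at hour 0 and finishes at hour 8.
Surface grinding cannot start until cutting (finishes hour 8, plus 1-hour gap → hour 9); heat treatment (finishes hour 11); CNC milling (finishes hour 9). The controlling bound is hour 11, so surface grinding finishes at 11 + 5 = hour 16.
Dimensional inspection has to wait for surface grinding (finishes hour 16); heat treatment (finishes hour 11). The latest of these is hour 16, so dimensional inspection runs hour 16 to 16 + 7 = hour 23.
For coating: dimensional inspection (finishes hour 23, plus 2-hour gap → hour 25); heat treatment (finishes hour 11, plus 3-hour gap → hour 14); CNC milling (finishes hour 9). Taking the maximum gives a start of hour 25, and it finishes at 25 + 3 = hour 28.

28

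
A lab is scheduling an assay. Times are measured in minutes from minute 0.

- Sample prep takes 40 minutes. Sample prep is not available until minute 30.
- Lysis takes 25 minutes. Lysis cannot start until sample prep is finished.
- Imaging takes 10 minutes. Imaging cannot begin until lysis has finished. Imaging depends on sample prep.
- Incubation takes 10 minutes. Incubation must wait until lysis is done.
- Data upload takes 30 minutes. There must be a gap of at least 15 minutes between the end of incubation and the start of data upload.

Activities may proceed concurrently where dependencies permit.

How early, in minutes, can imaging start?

95

Sample prep waits on its own release at minute 30, so it starts at minute 30 and finishes at 30 + 40 = minute 70.
Lysis cannot begin until sample prep (finishes minute 70). It runs from minute 70 to 70 + 25 = minute 95.
Imaging waits on lysis (finishes minute 95); sample prep (finishes minute 70). The latest of these is minute 95, which is the earliest imaging can start.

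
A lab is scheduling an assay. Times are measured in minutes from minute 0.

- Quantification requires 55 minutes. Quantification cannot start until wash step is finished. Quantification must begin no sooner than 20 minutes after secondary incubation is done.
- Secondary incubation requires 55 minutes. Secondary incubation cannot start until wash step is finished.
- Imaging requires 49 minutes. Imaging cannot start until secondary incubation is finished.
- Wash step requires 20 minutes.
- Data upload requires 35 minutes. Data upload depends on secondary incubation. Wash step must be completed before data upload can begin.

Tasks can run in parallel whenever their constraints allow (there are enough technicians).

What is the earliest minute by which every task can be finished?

150

Wash step can start immediately at minute 0; it finishes at minute 20.
After wash step (finishes minute 20), secondary incubation can start at minute 20 and finishes at minute 75.
Data upload needs all of secondary incubation (finishes minute 75); wash step (finishes minute 20). That puts its earliest start at minute 75; it finishes at 75 + 35 = minute 110.
Quantification has to wait for wash step (finishes minute 20); secondary incubation (finishes minute 75, plus 20-minute gap → minute 95). The latest of these is minute 95, so quantification runs minute 95 to 95 + 55 = minute 150.
Imaging waits on secondary incubation (finishes minute 75), so it starts at minute 75 and finishes at 75 + 49 = minute 124.
All tasks are finished once the last one completes. Finish times: Wash step at 20, Secondary incubation at 75, Imaging at 124, Quantification at 150, Data upload at 110. The latest is minute 150.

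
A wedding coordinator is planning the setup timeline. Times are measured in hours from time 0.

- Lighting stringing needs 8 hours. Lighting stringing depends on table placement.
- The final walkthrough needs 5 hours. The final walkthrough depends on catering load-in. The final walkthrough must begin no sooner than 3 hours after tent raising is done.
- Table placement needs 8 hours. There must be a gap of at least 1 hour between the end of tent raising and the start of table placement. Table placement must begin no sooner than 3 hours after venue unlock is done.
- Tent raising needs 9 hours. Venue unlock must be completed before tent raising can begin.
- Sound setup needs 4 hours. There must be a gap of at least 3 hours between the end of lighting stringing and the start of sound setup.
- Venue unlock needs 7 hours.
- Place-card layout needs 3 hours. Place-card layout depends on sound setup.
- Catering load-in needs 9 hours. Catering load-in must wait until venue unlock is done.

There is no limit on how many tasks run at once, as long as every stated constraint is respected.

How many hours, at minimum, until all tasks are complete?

43

Venue unlock can start immediately at hour 0; it finishes at hour 7.
Catering load-in cannot begin until venue unlock (finishes hour 7). It runs from hour 7 to 7 + 9 = hour 16.
After venue unlock (finishes hour 7), tent raising can start at hour 7 and finishes at hour 16.
The final walkthrough has to wait for catering load-in (finishes hour 16); tent raising (finishes hour 16, plus 3-hour gap → hour 19). The latest of these is hour 19, so the final walkthrough runs hour 19 to 19 + 5 = hour 24.
Table placement cannot start until tent raising (finishes hour 16, plus 1-hour gap → hour 17); venue unlock (finishes hour 7, plus 3-hour gap → hour 10). The controlling bound is hour 17, so table placement finishes at 17 + 8 = hour 25.
Lighting stringing cannot begin until table placement (finishes hour 25). It runs from hour 25 to 25 + 8 = hour 33.
Sound setup cannot begin until lighting stringing (finishes hour 33, plus 3-hour gap → hour 36). It runs from hour 36 to 36 + 4 = hour 40.
After sound setup (finishes hour 40), place-card layout can start at hour 40 and finishes at hour 43.
All tasks are finished once the last one completes. Finish times: Venue unlock at 7, Tent raising at 16, Table placement at 25, Lighting stringing at 33, Sound setup at 40, Catering load-in at 16, Place-card layout at 43, The final walkthrough at 24. The latest is hour 43.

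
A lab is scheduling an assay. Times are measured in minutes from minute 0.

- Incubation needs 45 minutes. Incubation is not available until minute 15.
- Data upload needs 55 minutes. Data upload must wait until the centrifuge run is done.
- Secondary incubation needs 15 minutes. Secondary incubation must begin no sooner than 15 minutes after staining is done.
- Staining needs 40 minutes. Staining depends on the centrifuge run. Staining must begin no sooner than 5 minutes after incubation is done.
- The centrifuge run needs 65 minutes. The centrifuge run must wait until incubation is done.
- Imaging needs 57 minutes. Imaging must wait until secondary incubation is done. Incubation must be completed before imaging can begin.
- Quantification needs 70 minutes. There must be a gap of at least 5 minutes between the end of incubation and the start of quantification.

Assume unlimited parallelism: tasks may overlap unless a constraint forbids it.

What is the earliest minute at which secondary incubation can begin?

Incubation waits on its own release at minute 15, so it starts at minute 15 and finishes at 15 + 45 = minute 60.
The centrifuge run cannot begin until incubation (finishes minute 60). It runs from minute 60 to 60 + 65 = minute 125.
Staining has to wait for the centrifuge run (finishes minute 125); incubation (finishes minute 60, plus 5-minute gap → minute 65). The latest of these is minute 125, so staining runs minute 125 to 125 + 40 = minute 165.
Secondary incubation waits on staining (finishes minute 165, plus 15-minute gap → minute 180), so the earliest it can start is minute 180.

180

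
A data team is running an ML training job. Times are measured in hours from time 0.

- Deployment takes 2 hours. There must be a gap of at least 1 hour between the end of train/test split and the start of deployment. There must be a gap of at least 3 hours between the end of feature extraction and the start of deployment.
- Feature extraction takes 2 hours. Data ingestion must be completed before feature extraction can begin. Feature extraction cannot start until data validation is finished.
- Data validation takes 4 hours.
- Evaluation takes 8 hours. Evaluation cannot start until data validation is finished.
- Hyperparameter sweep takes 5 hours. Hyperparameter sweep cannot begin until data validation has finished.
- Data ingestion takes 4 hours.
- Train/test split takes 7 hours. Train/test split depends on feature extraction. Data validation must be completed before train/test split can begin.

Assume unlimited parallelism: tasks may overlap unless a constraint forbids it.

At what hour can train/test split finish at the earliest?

Nothing blocks data validation, so it runs from hour 0 to hour 4.
Nothing blocks data ingestion, so it runs from hour 0 to hour 4.
Feature extraction needs all of data ingestion (finishes hour 4); data validation (finishes hour 4). That puts its earliest start at hour 4; it finishes at 4 + 2 = hour 6.
Train/test split cannot start until feature extraction (finishes hour 6); data validation (finishes hour 4). The controlling bound is hour 6, so train/test split finishes at 6 + 7 = hour 13.

13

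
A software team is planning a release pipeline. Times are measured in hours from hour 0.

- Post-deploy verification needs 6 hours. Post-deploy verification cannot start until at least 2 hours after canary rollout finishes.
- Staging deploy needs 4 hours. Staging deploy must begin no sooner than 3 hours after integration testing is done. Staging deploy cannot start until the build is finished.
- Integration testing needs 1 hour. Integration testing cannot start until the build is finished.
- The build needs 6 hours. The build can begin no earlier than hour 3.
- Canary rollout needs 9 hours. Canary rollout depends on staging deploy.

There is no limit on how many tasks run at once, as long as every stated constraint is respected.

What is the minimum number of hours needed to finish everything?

34

The build cannot begin until its own release at hour 3. It runs from hour 3 to 3 + 6 = hour 9.
After the build (finishes hour 9), integration testing can start at hour 9 and finishes at hour 10.
Staging deploy has to wait for integration testing (finishes hour 10, plus 3-hour gap → hour 13); the build (finishes hour 9). The latest of these is hour 13, so staging deploy runs hour 13 to 13 + 4 = hour 17.
Canary rollout cannot begin until staging deploy (finishes hour 17). It runs from hour 17 to 17 + 9 = hour 26.
Post-deploy verification waits on canary rollout (finishes hour 26, plus 2-hour gap → hour 28), so it starts at hour 28 and finishes at 28 + 6 = hour 34.
All tasks are finished once the last one completes. Finish times: The build at 9, Integration testing at 10, Staging deploy at 17, Canary rollout at 26, Post-deploy verification at 34. The latest is hour 34.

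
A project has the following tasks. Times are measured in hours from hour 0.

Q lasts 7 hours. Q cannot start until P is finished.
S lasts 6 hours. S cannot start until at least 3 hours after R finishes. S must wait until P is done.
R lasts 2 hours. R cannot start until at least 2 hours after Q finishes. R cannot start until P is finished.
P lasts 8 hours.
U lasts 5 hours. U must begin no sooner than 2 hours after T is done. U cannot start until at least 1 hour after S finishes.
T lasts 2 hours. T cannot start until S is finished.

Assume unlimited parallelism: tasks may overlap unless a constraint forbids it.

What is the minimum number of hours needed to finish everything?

37

P can start immediately at hour 0; it finishes at hour 8.
Q cannot begin until P (finishes hour 8). It runs from hour 8 to 8 + 7 = hour 15.
R has to wait for Q (finishes hour 15, plus 2-hour gap → hour 17); P (finishes hour 8). The latest of these is hour 17, so R runs hour 17 to 17 + 2 = hour 19.
S needs all of R (finishes hour 19, plus 3-hour gap → hour 22); P (finishes hour 8). That puts its earliest start at hour 22; it finishes at 22 + 6 = hour 28.
After S (finishes hour 28), T can start at hour 28 and finishes at hour 30.
U needs all of T (finishes hour 30, plus 2-hour gap → hour 32); S (finishes hour 28, plus 1-hour gap → hour 29). That puts its earliest start at hour 32; it finishes at 32 + 5 = hour 37.
All tasks are finished once the last one completes. Finish times: P at 8, Q at 15, R at 19, S at 28, T at 30, U at 37. The latest is hour 37.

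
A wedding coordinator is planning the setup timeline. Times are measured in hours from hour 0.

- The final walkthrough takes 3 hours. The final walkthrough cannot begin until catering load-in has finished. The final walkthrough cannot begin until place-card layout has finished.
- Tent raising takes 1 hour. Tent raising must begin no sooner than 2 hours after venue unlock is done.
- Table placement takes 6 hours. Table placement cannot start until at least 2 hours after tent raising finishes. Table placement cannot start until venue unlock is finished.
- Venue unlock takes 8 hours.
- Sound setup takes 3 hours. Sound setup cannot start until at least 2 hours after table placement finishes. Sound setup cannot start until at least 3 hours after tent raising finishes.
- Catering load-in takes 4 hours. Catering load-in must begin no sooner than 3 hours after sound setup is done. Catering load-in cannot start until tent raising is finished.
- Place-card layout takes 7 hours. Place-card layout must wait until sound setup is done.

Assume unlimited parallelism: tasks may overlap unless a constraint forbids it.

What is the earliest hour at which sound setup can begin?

21

Venue unlock has no prerequisites, so it starts at hour 0 and finishes at hour 8.
Tent raising cannot begin until venue unlock (finishes hour 8, plus 2-hour gap → hour 10). It runs from hour 10 to 10 + 1 = hour 11.
For table placement: tent raising (finishes hour 11, plus 2-hour gap → hour 13); venue unlock (finishes hour 8). Taking the maximum gives a start of hour 13, and it finishes at 13 + 6 = hour 19.
Sound setup waits on table placement (finishes hour 19, plus 2-hour gap → hour 21); tent raising (finishes hour 11, plus 3-hour gap → hour 14). The latest of these is hour 21, which is the earliest sound setup can start.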